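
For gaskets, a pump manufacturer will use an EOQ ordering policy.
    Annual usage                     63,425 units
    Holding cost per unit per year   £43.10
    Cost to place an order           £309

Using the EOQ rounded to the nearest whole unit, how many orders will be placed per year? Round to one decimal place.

EOQ = √(2DS/H) = √(2 × 63,425 × 309 / 43.1)
    = √(909,435.03) ≈ 953.64 → Q = 954
Orders per year = D/Q = 63,425 / 954 = 66.483

66.5 orders per year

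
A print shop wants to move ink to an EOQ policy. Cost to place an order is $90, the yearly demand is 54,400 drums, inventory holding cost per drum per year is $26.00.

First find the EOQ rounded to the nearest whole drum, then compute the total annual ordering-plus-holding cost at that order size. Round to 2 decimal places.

$15,955.94

Q* = √(2·D·S / H) = √(2·54,400·90 / 26) = √376,615.4 ≈ 613.69 → Q = 614 drums
Annual ordering cost = (D/Q)·S = (54,400/614) × 90 = $7,973.94
Annual holding cost  = (Q/2)·H = (614/2) × 26 = $7,982.00
Total = $7,973.94 + $7,982.00 = $15,955.94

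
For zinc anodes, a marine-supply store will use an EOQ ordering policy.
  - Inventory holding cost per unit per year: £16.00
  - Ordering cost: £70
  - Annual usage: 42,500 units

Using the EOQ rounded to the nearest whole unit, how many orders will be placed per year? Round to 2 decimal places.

EOQ = √(2DS/H) = √(2 × 42,500 × 70 / 16)
    = √(371,875.00) ≈ 609.82 → Q = 610
Orders per year = D/Q = 42,500 / 610 = 69.672

69.67 orders per year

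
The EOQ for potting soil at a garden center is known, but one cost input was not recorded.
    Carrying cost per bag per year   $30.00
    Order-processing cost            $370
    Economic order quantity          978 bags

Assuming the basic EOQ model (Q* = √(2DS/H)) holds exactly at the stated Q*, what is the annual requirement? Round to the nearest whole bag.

38,776 bags per year

From Q* = √(2DS/H) ⇒ Q*² = 2DS/H.
D = Q²H / (2S) = 978² × 30 / (2 × 370) = 38,776.38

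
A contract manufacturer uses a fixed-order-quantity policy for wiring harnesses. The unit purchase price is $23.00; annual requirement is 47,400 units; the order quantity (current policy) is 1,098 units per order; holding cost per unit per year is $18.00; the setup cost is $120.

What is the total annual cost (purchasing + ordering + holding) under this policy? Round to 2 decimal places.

$1,105,262.33

Orders/yr = 47,400/1,098 = 43.169; ordering cost = 43.169 × $120 = $5,180.33
Average inventory = 1,098/2 = 549; holding cost = 549 × $18 = $9,882.00
Purchase cost = D·C = 47,400 × 23 = $1,090,200.00
Total = $5,180.33 + $9,882.00 + $1,090,200.00 = $1,105,262.33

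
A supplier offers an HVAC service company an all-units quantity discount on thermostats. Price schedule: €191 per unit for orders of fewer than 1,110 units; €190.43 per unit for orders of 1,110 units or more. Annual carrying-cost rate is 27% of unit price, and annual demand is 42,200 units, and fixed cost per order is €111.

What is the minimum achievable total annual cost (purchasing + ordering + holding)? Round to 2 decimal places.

H₁ = 27%×€191 = €51.5700;  H₂ = 27%×€190.43 = €51.4161
EOQ₁ = √(2×42,200×111/51.5700) = 426.22  (< 1,110, feasible at tier 1)
EOQ₂ = √(2×42,200×111/51.4161) = 426.86  (< 1,110 → use Q = 1,110 at tier-2 price)
TC(tier 1 (EOQ₁), Q≈426.2) = €8,082,180.18
TC(tier 2, Q≈1,110.0) = €8,068,901.94
Minimum at tier 2: €8,068,901.94

€8,068,901.94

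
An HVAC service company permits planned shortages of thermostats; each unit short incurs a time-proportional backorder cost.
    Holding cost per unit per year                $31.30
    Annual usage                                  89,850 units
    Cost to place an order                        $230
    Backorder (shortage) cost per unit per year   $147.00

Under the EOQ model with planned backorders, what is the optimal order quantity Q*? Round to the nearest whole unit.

1,266 units

Q* = √(2DS/H) · √((H + b)/b)
   = √(2 × 89,850 × 230 / 31.3) · √((31.3 + 147) / 147)
   = 1,149.121 × 1.1013 ≈ 1,265.56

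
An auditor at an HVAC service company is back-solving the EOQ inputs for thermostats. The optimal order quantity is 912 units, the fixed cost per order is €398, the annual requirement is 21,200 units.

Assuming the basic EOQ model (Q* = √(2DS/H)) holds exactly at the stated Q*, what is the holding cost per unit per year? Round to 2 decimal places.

EOQ relation: Q² = 2DS/H, so rearrange for the unknown.
H = 2DS / Q² = 2 × 21,200 × 398 / 912² = 20.2889

€20.29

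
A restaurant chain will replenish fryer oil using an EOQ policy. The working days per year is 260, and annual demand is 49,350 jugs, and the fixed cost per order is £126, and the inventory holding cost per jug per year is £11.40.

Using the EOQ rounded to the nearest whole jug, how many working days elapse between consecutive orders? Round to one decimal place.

5.5 days

Q* = √(2·D·S / H) = √(2·49,350·126 / 11.4) = √1,090,894.7 ≈ 1,044.46 → Q = 1,044 jugs
Days between orders = 260 / (D/Q) = 260 / 47.270 ≈ 5.500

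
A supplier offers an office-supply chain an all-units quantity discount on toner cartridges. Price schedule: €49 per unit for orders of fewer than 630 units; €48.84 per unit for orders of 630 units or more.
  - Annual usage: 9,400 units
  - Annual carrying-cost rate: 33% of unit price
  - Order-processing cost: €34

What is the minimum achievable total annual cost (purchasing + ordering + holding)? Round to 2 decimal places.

H₁ = 33%×€49 = €16.1700;  H₂ = 33%×€48.84 = €16.1172
EOQ₁ = √(2×9,400×34/16.1700) = 198.82  (< 630, feasible at tier 1)
EOQ₂ = √(2×9,400×34/16.1172) = 199.15  (< 630 → use Q = 630 at tier-2 price)
TC(tier 1 (EOQ₁), Q≈198.8) = €463,814.94
TC(tier 2, Q≈630.0) = €464,680.22
Minimum at tier 1 (EOQ₁): €463,814.94

€463,814.94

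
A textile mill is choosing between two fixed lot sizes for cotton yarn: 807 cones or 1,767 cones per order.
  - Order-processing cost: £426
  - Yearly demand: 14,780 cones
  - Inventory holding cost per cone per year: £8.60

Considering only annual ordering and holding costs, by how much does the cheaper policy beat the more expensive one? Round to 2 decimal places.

£110.82

Annual cost at Q: ordering D·S/Q plus holding Q·H/2.
TC(807) = (14,780/807)×426 + (807/2)×8.6 = £11,272.18
TC(1,767) = (14,780/1,767)×426 + (1,767/2)×8.6 = £11,161.36
|ΔTC| = |£11,272.18 − £11,161.36| = £110.82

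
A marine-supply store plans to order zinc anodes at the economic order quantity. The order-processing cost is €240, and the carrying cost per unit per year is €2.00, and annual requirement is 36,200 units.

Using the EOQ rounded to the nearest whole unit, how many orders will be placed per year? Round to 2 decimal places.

12.28 orders per year

Q* = √(2·D·S / H) = √(2·36,200·240 / 2) = √8,688,000.0 ≈ 2,947.54 → Q = 2,948
N = D/Q = 36,200/2,948 ≈ 12.280 orders/yr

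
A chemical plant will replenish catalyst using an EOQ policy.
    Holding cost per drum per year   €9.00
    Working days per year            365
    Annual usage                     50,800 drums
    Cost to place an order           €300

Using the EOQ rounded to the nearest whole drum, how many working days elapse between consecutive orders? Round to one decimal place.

13.2 days

EOQ = √(2DS/H) = √(2 × 50,800 × 300 / 9)
    = √(3,386,666.67) ≈ 1,840.29 → Q = 1,840 drums
Days between orders = 365 / (D/Q) = 365 / 27.609 ≈ 13.220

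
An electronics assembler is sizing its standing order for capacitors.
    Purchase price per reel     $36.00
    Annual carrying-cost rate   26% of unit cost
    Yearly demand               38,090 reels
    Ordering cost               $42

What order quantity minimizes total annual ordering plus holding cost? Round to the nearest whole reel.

585 reels

Carrying cost H = $36 × 26% = $9.3600/reel/yr
2DS/H = 2·38,090·42/9.36 = 341,833.33
EOQ = √341,833.33 ≈ 584.67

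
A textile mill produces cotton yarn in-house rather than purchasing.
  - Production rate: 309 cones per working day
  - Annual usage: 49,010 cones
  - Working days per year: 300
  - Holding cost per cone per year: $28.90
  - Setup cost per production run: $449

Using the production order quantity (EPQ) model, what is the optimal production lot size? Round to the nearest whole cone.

1,798 cones

Daily demand d = 49,010/300 = 163.367; p = 309; 1 − d/p = 0.47131
EPQ = √(2DS / (H(1 − d/p)))
    = √(2 × 49,010 × 449 / (28.9 × 0.47131)) ≈ 1,797.55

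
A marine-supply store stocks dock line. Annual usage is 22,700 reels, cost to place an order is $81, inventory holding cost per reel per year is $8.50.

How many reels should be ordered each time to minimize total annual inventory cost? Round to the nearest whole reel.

658 reels

EOQ = √(2DS/H) = √(2 × 22,700 × 81 / 8.5)
    = √(432,635.29) ≈ 657.75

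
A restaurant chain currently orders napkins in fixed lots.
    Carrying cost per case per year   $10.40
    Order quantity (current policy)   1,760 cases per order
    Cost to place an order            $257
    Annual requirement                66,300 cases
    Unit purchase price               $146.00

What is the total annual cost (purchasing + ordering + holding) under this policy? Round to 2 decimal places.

$9,698,633.31

Orders/yr = 66,300/1,760 = 37.670; ordering cost = 37.670 × $257 = $9,681.31
Average inventory = 1,760/2 = 880; holding cost = 880 × $10.4 = $9,152.00
Purchase cost = D·C = 66,300 × 146 = $9,679,800.00
Total = $9,681.31 + $9,152.00 + $9,679,800.00 = $9,698,633.31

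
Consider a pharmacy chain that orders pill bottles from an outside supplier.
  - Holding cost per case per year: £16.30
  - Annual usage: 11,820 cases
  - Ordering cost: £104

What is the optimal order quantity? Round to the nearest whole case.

2DS/H = 2·11,820·104/16.3 = 150,831.90
EOQ = √150,831.90 ≈ 388.37

388 cases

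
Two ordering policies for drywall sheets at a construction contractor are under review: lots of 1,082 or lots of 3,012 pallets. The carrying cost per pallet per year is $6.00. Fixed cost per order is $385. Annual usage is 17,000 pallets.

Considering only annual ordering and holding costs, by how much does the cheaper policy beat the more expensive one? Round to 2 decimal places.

$1,913.99

TC(Q) = (D/Q)S + (Q/2)H
TC(1,082) = (17,000/1,082)×385 + (1,082/2)×6 = $9,294.98
TC(3,012) = (17,000/3,012)×385 + (3,012/2)×6 = $11,208.97
Cheaper: Q = 1,082.  Difference = $1,913.99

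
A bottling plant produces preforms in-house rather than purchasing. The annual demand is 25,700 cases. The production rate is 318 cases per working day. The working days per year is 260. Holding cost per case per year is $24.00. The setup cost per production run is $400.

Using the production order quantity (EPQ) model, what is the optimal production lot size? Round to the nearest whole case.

Daily demand d = 25,700/260 = 98.846; p = 318; 1 − d/p = 0.68916
EPQ = √(2DS / (H(1 − d/p)))
    = √(2 × 25,700 × 400 / (24 × 0.68916)) ≈ 1,114.92

1,115 cases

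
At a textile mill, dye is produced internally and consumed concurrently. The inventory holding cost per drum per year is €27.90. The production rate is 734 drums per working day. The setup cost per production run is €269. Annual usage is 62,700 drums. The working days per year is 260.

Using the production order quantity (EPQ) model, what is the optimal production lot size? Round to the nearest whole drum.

1,342 drums

d = 62,700/260 = 241.1538 drums/day;  effective holding cost H(1 − d/p) = 27.9·(1 − 241.1538/734) = 18.73353
Q* = √(2DS / H_eff) = √(2·62,700·269 / 18.73353) ≈ 1,341.88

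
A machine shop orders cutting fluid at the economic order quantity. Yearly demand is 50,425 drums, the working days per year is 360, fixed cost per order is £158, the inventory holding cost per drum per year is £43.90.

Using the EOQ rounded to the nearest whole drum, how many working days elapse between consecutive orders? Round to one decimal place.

4.3 days

Optimal lot size Q* = (2 × 50,425 × £158 / £43.9)^½ ≈ 602.47 → Q = 602 drums
Cycle time = (working days × Q)/D = (360 × 602) / 50,425 = 4.298 days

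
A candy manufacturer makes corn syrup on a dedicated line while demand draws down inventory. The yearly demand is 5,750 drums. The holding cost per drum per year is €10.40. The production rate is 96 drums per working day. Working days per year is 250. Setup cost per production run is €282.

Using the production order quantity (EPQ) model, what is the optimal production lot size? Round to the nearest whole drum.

d = 5,750/250 = 23.0000 drums/day;  effective holding cost H(1 − d/p) = 10.4·(1 − 23.0000/96) = 7.90833
Q* = √(2DS / H_eff) = √(2·5,750·282 / 7.90833) ≈ 640.37

640 drums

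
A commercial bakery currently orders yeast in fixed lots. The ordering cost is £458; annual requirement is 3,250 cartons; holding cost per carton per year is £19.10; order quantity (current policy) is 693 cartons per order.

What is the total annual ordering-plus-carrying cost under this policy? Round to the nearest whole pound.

£8,766

Orders/yr = 3,250/693 = 4.690; ordering cost = 4.690 × £458 = £2,147.91
Average inventory = 693/2 = 346.5; holding cost = 346.5 × £19.1 = £6,618.15
Total = £2,147.91 + £6,618.15 = £8,766.06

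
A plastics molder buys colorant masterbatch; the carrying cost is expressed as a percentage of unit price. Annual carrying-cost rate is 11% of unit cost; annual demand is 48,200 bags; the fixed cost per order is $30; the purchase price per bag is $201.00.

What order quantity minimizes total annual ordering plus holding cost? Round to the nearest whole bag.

362 bags

Holding cost per bag per year: H = 11% × $201 = $22.1100
Optimal lot size Q* = (2 × 48,200 × $30 / $22.11)^½ ≈ 361.66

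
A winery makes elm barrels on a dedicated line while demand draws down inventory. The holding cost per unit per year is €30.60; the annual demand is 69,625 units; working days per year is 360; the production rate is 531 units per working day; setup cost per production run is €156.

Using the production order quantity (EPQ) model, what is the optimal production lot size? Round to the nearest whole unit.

Daily demand d = 69,625/360 = 193.403; p = 531; 1 − d/p = 0.63578
EPQ = √(2DS / (H(1 − d/p)))
    = √(2 × 69,625 × 156 / (30.6 × 0.63578)) ≈ 1,056.69

1,057 units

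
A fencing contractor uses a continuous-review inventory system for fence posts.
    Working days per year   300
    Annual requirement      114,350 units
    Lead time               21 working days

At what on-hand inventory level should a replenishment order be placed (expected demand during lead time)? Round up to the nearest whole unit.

Daily demand d = 114,350 / 300 = 381.167 units/day
Demand during lead time = 381.167 × 21 = 8,004.50
Reorder point = 8,004.50 → round up

8,005 units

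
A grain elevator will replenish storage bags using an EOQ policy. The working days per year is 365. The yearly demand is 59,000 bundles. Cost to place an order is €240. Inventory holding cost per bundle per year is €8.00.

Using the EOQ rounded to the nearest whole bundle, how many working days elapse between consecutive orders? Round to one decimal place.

11.6 days

Optimal lot size Q* = (2 × 59,000 × €240 / €8)^½ ≈ 1,881.49 → Q = 1,881 bundles
Days between orders = 365 / (D/Q) = 365 / 31.366 ≈ 11.637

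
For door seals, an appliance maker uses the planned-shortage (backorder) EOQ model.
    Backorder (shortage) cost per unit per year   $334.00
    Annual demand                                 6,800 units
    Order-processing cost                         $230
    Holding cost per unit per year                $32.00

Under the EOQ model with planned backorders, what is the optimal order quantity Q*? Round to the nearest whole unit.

Basic EOQ = √(2·6,800·230/32) = 312.650
Backorder adjustment √((H+b)/b) = √((32+334)/334) = 1.0468
Q* = 312.650 × 1.0468 ≈ 327.28

327 units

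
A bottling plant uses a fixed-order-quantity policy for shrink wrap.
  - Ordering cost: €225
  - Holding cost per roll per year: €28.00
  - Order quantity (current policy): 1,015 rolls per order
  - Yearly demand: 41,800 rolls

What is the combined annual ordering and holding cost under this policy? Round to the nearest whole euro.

Ordering: D/Q × S = 41,800/1,015 × €225 = €9,266.01
Holding:  Q/2 × H = 1,015/2 × €28 = €14,210.00
Total = €9,266.01 + €14,210.00 = €23,476.01

€23,476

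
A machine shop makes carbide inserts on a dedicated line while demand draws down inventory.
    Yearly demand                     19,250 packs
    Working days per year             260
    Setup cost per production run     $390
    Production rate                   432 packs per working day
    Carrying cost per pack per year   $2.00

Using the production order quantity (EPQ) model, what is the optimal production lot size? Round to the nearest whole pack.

d = 19,250/260 = 74.0385 packs/day;  effective holding cost H(1 − d/p) = 2·(1 − 74.0385/432) = 1.65723
Q* = √(2DS / H_eff) = √(2·19,250·390 / 1.65723) ≈ 3,010.03

3,010 packs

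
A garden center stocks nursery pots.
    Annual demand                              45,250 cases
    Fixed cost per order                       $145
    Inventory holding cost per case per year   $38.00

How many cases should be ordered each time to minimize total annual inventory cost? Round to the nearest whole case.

Q* = √(2·D·S / H) = √(2·45,250·145 / 38) = √345,328.9 ≈ 587.65

588 cases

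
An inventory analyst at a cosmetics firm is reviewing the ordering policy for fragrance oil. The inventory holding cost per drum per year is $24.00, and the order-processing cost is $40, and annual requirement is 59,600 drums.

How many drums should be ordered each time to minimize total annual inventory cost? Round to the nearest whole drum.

446 drums

2DS/H = 2·59,600·40/24 = 198,666.67
EOQ = √198,666.67 ≈ 445.72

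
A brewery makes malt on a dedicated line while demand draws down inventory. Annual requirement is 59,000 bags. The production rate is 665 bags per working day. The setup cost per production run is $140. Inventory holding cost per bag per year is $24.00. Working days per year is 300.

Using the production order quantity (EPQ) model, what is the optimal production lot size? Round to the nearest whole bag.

989 bags

Daily demand d = 59,000/300 = 196.667; p = 665; 1 − d/p = 0.70426
EPQ = √(2DS / (H(1 − d/p)))
    = √(2 × 59,000 × 140 / (24 × 0.70426)) ≈ 988.63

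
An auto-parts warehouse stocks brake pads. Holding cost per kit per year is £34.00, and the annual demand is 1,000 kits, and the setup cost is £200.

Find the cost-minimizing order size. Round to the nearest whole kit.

Q* = √(2·D·S / H) = √(2·1,000·200 / 34) = √11,764.7 ≈ 108.47

108 kits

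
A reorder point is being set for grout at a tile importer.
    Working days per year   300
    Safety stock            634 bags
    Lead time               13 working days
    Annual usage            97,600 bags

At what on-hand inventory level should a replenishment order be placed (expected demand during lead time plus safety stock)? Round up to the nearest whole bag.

4,864 bags

Daily demand d = 97,600 / 300 = 325.333 bags/day
Demand during lead time = 325.333 × 13 = 4,229.33
Reorder point = 4,229.33 + 634 = 4,863.33 → round up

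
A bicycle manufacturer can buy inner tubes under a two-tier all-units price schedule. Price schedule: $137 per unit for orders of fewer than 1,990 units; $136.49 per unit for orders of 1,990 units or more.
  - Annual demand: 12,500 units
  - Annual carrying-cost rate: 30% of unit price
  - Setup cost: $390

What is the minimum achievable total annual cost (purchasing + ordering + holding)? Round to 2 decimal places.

$1,732,518.12

H₁ = 30%×$137 = $41.1000;  H₂ = 30%×$136.49 = $40.9470
EOQ₁ = √(2×12,500×390/41.1000) = 487.06  (< 1,990, feasible at tier 1)
EOQ₂ = √(2×12,500×390/40.9470) = 487.97  (< 1,990 → use Q = 1,990 at tier-2 price)
TC(tier 1 (EOQ₁), Q≈487.1) = $1,732,518.12
TC(tier 2, Q≈1,990.0) = $1,749,317.01
Minimum at tier 1 (EOQ₁): $1,732,518.12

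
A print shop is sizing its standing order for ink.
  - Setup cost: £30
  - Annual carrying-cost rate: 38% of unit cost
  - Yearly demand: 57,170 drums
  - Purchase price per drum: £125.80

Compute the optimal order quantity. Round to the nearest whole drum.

Holding cost per drum per year: H = 38% × £125.8 = £47.8040
2DS/H = 2·57,170·30/47.804 = 71,755.50
EOQ = √71,755.50 ≈ 267.87

268 drums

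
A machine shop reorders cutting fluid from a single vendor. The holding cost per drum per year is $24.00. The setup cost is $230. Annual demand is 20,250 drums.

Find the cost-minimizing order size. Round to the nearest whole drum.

623 drums

Q* = √(2·D·S / H) = √(2·20,250·230 / 24) = √388,125.0 ≈ 623.00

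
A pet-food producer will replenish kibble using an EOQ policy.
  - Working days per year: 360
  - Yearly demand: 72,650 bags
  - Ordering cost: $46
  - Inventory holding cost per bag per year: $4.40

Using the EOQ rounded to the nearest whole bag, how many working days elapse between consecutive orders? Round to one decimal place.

6.1 days

Q* = √(2·D·S / H) = √(2·72,650·46 / 4.4) = √1,519,045.5 ≈ 1,232.50 → Q = 1,232 bags
T = Q/D × 360 days = 1,232/72,650 × 360 = 6.105 days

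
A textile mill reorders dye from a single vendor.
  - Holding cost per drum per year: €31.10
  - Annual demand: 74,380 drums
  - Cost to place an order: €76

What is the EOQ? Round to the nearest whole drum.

603 drums

Optimal lot size Q* = (2 × 74,380 × €76 / €31.1)^½ ≈ 602.93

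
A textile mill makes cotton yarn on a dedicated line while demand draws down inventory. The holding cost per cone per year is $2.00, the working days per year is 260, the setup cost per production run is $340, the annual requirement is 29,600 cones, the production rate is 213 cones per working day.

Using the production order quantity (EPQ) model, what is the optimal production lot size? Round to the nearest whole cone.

Daily demand d = 29,600/260 = 113.846; p = 213; 1 − d/p = 0.46551
EPQ = √(2DS / (H(1 − d/p)))
    = √(2 × 29,600 × 340 / (2 × 0.46551)) ≈ 4,649.65

4,650 cones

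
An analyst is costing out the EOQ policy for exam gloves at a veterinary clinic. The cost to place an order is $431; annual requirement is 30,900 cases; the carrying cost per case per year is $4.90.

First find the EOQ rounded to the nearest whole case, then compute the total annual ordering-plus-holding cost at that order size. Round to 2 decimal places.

Optimal lot size Q* = (2 × 30,900 × $431 / $4.9)^½ ≈ 2,331.50 → Q = 2,331 cases
Ordering: D/Q × S = 30,900/2,331 × $431 = $5,713.38
Holding:  Q/2 × H = 2,331/2 × $4.9 = $5,710.95
Total = $5,713.38 + $5,710.95 = $11,424.33

$11,424.33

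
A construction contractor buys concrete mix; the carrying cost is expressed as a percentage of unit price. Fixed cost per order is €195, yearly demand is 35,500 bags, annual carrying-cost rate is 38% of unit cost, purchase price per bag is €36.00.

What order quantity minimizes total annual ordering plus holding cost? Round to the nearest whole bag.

1,006 bags

Holding cost per bag per year: H = 38% × €36 = €13.6800
Q* = √(2·D·S / H) = √(2·35,500·195 / 13.68) = √1,012,061.4 ≈ 1,006.01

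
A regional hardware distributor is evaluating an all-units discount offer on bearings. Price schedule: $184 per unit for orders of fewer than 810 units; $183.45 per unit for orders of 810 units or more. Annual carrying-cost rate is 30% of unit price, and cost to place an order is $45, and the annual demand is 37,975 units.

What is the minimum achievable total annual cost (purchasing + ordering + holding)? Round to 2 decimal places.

H₁ = 30%×$184 = $55.2000;  H₂ = 30%×$183.45 = $55.0350
EOQ₁ = √(2×37,975×45/55.2000) = 248.83  (< 810, feasible at tier 1)
EOQ₂ = √(2×37,975×45/55.0350) = 249.20  (< 810 → use Q = 810 at tier-2 price)
TC(tier 1 (EOQ₁), Q≈248.8) = $7,001,135.35
TC(tier 2, Q≈810.0) = $6,990,912.65
Minimum at tier 2: $6,990,912.65

$6,990,912.65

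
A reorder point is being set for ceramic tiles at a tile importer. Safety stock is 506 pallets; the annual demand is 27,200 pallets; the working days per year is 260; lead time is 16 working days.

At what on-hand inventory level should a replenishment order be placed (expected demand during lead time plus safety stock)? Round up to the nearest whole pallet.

Daily demand d = 27,200 / 260 = 104.615 pallets/day
Demand during lead time = 104.615 × 16 = 1,673.85
Reorder point = 1,673.85 + 506 = 2,179.85 → round up

2,180 pallets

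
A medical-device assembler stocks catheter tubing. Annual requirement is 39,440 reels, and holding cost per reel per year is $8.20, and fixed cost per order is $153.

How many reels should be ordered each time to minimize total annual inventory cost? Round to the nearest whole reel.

2DS/H = 2·39,440·153/8.2 = 1,471,785.37
EOQ = √1,471,785.37 ≈ 1,213.17

1,213 reels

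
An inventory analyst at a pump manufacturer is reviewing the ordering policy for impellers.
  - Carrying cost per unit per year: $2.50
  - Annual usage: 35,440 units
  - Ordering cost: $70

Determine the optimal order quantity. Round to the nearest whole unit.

EOQ = √(2DS/H) = √(2 × 35,440 × 70 / 2.5)
    = √(1,984,640.00) ≈ 1,408.77

1,409 units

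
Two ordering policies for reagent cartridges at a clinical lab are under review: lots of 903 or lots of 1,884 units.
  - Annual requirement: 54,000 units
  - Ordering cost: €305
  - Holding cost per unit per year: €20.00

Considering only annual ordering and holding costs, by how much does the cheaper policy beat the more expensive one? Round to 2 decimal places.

Annual cost at Q: ordering D·S/Q plus holding Q·H/2.
TC(903) = (54,000/903)×305 + (903/2)×20 = €27,269.20
TC(1,884) = (54,000/1,884)×305 + (1,884/2)×20 = €27,582.04
|ΔTC| = |€27,269.20 − €27,582.04| = €312.84

€312.84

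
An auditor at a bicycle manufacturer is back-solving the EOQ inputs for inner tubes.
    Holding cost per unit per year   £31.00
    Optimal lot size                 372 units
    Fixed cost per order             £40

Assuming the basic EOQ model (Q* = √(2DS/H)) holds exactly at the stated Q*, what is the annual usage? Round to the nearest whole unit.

53,624 units per year

From Q* = √(2DS/H) ⇒ Q*² = 2DS/H.
D = Q²H / (2S) = 372² × 31 / (2 × 40) = 53,623.80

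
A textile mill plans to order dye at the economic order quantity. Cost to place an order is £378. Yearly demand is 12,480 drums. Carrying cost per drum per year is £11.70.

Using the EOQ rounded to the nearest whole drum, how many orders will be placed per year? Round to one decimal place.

2DS/H = 2·12,480·378/11.7 = 806,400.00
EOQ = √806,400.00 ≈ 898.00 → Q = 898
Orders per year = D/Q = 12,480 / 898 = 13.898

13.9 orders per year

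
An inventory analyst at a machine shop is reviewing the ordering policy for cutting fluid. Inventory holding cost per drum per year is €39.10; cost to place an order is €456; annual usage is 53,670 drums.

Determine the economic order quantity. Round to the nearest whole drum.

Q* = √(2·D·S / H) = √(2·53,670·456 / 39.1) = √1,251,842.5 ≈ 1,118.86

1,119 drums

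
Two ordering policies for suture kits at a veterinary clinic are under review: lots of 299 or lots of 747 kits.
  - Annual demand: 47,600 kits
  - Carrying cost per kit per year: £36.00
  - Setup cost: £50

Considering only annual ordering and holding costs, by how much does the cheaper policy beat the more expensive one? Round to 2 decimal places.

For each Q, cost = (D/Q)·S + (Q/2)·H.
TC(299) = (47,600/299)×50 + (299/2)×36 = £13,341.87
TC(747) = (47,600/747)×50 + (747/2)×36 = £16,632.08
|ΔTC| = |£13,341.87 − £16,632.08| = £3,290.21

£3,290.21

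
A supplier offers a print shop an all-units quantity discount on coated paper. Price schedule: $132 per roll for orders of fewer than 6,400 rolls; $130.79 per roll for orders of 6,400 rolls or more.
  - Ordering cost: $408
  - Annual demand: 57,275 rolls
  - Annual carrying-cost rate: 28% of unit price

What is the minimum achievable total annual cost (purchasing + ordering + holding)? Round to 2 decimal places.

H₁ = 28%×$132 = $36.9600;  H₂ = 28%×$130.79 = $36.6212
EOQ₁ = √(2×57,275×408/36.9600) = 1,124.51  (< 6,400, feasible at tier 1)
EOQ₂ = √(2×57,275×408/36.6212) = 1,129.70  (< 6,400 → use Q = 6,400 at tier-2 price)
TC(tier 1 (EOQ₁), Q≈1,124.5) = $7,601,861.73
TC(tier 2, Q≈6,400.0) = $7,611,836.37
Minimum at tier 1 (EOQ₁): $7,601,861.73

$7,601,861.73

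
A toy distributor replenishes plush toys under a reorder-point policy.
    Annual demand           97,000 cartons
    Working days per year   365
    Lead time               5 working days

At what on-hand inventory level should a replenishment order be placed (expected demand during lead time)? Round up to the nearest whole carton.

Daily demand d = 97,000 / 365 = 265.753 cartons/day
Demand during lead time = 265.753 × 5 = 1,328.77
Reorder point = 1,328.77 → round up

1,329 cartons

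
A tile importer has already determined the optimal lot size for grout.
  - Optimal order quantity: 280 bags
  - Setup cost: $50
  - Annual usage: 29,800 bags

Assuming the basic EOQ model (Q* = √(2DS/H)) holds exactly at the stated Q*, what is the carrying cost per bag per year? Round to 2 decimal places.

Since Q* = (2DS/H)^½, squaring gives Q*²·H = 2DS.
H = 2DS / Q² = 2 × 29,800 × 50 / 280² = 38.0102

$38.01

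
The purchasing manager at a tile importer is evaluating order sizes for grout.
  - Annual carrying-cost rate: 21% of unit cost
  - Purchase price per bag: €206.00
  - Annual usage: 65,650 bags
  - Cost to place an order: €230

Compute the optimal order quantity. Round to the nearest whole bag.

836 bags

H = i·C = 0.21 × €206 = €43.2600 per bag-year
Optimal lot size Q* = (2 × 65,650 × €230 / €43.26)^½ ≈ 835.51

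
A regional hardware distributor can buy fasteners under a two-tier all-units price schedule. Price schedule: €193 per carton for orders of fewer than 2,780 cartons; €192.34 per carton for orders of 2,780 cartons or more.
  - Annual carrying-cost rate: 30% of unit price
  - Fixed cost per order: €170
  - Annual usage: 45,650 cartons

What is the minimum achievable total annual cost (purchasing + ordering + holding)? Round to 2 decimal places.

H₁ = 30%×€193 = €57.9000;  H₂ = 30%×€192.34 = €57.7020
EOQ₁ = √(2×45,650×170/57.9000) = 517.75  (< 2,780, feasible at tier 1)
EOQ₂ = √(2×45,650×170/57.7020) = 518.64  (< 2,780 → use Q = 2,780 at tier-2 price)
TC(tier 1 (EOQ₁), Q≈517.8) = €8,840,427.76
TC(tier 2, Q≈2,780.0) = €8,863,318.33
Minimum at tier 1 (EOQ₁): €8,840,427.76

€8,840,427.76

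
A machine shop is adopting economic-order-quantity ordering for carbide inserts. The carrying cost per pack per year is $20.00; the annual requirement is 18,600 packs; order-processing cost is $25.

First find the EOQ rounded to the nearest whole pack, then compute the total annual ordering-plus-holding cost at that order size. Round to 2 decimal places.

$4,312.78

2DS/H = 2·18,600·25/20 = 46,500.00
EOQ = √46,500.00 ≈ 215.64 → Q = 216 packs
Ordering: D/Q × S = 18,600/216 × $25 = $2,152.78
Holding:  Q/2 × H = 216/2 × $20 = $2,160.00
Total = $2,152.78 + $2,160.00 = $4,312.78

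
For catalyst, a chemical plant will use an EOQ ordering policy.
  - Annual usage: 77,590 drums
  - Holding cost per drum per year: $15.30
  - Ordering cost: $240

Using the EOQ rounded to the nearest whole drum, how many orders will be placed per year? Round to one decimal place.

Q* = √(2·D·S / H) = √(2·77,590·240 / 15.3) = √2,434,196.1 ≈ 1,560.19 → Q = 1,560
Orders per year = D/Q = 77,590 / 1,560 = 49.737

49.7 orders per year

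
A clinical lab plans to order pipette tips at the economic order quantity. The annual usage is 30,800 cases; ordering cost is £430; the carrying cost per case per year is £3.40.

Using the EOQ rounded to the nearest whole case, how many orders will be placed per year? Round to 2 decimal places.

11.04 orders per year

2DS/H = 2·30,800·430/3.4 = 7,790,588.24
EOQ = √7,790,588.24 ≈ 2,791.16 → Q = 2,791
Orders per year = D/Q = 30,800 / 2,791 = 11.035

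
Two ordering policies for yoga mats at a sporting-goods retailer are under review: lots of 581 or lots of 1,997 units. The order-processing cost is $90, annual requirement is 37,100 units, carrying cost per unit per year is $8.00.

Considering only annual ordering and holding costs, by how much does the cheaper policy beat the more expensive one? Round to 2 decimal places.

TC(Q) = (D/Q)S + (Q/2)H
TC(581) = (37,100/581)×90 + (581/2)×8 = $8,070.99
TC(1,997) = (37,100/1,997)×90 + (1,997/2)×8 = $9,660.01
Lots of 581 are cheaper by $1,589.02.

$1,589.02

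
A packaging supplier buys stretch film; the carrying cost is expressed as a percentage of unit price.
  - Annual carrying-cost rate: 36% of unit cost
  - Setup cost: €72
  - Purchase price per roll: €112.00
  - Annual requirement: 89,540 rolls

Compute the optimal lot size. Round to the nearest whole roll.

565 rolls

Carrying cost H = €112 × 36% = €40.3200/roll/yr
Optimal lot size Q* = (2 × 89,540 × €72 / €40.32)^½ ≈ 565.50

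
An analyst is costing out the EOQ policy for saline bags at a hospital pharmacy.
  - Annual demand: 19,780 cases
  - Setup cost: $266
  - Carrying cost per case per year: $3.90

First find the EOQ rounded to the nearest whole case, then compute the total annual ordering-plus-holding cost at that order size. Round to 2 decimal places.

2DS/H = 2·19,780·266/3.9 = 2,698,194.87
EOQ = √2,698,194.87 ≈ 1,642.62 → Q = 1,643 cases
Annual ordering cost = (D/Q)·S = (19,780/1,643) × 266 = $3,202.36
Annual holding cost  = (Q/2)·H = (1,643/2) × 3.9 = $3,203.85
Total = $3,202.36 + $3,203.85 = $6,406.21

$6,406.21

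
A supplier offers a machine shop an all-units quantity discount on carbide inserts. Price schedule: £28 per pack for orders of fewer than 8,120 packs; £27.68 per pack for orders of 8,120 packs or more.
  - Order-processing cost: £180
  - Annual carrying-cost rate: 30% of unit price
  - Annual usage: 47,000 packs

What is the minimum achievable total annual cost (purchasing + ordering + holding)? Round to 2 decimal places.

£1,327,921.74

H₁ = 30%×£28 = £8.4000;  H₂ = 30%×£27.68 = £8.3040
EOQ₁ = √(2×47,000×180/8.4000) = 1,419.26  (< 8,120, feasible at tier 1)
EOQ₂ = √(2×47,000×180/8.3040) = 1,427.44  (< 8,120 → use Q = 8,120 at tier-2 price)
TC(tier 1 (EOQ₁), Q≈1,419.3) = £1,327,921.74
TC(tier 2, Q≈8,120.0) = £1,335,716.11
Minimum at tier 1 (EOQ₁): £1,327,921.74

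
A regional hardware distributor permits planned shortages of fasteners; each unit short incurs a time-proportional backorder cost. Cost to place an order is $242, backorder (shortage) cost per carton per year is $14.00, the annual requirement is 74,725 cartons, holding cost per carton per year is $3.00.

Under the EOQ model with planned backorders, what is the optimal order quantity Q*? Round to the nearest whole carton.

3,826 cartons

Q* = √(2DS/H) · √((H + b)/b)
   = √(2 × 74,725 × 242 / 3) · √((3 + 14) / 14)
   = 3,472.122 × 1.1019 ≈ 3,826.09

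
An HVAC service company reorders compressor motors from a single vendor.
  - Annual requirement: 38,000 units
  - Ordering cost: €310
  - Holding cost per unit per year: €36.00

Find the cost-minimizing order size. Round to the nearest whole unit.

Q* = √(2·D·S / H) = √(2·38,000·310 / 36) = √654,444.4 ≈ 808.98

809 units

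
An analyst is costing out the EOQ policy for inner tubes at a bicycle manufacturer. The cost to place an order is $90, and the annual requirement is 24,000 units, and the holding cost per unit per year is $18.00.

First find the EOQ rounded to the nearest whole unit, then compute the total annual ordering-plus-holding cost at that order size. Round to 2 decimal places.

2DS/H = 2·24,000·90/18 = 240,000.00
EOQ = √240,000.00 ≈ 489.90 → Q = 490 units
Orders/yr = 24,000/490 = 48.980; ordering cost = 48.980 × $90 = $4,408.16
Average inventory = 490/2 = 245; holding cost = 245 × $18 = $4,410.00
Total = $4,408.16 + $4,410.00 = $8,818.16

$8,818.16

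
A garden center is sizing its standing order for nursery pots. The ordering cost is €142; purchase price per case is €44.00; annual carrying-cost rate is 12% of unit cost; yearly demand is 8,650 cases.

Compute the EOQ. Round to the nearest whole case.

682 cases

Carrying cost H = €44 × 12% = €5.2800/case/yr
Q* = √(2·D·S / H) = √(2·8,650·142 / 5.28) = √465,265.2 ≈ 682.10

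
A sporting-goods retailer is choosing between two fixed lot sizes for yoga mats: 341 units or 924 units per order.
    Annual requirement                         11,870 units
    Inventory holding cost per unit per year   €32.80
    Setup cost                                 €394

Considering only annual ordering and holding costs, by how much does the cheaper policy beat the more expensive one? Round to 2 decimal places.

€907.75

Annual cost at Q: ordering D·S/Q plus holding Q·H/2.
TC(341) = (11,870/341)×394 + (341/2)×32.8 = €19,307.30
TC(924) = (11,870/924)×394 + (924/2)×32.8 = €20,215.05
|ΔTC| = |€19,307.30 − €20,215.05| = €907.75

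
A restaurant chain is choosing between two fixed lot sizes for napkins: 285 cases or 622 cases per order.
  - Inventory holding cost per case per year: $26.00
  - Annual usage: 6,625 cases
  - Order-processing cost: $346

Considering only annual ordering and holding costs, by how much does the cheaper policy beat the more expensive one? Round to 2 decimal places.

$23.31

For each Q, cost = (D/Q)·S + (Q/2)·H.
TC(285) = (6,625/285)×346 + (285/2)×26 = $11,747.98
TC(622) = (6,625/622)×346 + (622/2)×26 = $11,771.29
|ΔTC| = |$11,747.98 − $11,771.29| = $23.31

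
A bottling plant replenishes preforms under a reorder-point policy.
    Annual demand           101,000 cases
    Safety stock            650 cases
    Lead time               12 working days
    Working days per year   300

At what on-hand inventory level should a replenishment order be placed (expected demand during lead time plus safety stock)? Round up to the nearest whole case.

4,690 cases

Daily demand d = 101,000 / 300 = 336.667 cases/day
Demand during lead time = 336.667 × 12 = 4,040.00
Reorder point = 4,040.00 + 650 = 4,690.00 → round up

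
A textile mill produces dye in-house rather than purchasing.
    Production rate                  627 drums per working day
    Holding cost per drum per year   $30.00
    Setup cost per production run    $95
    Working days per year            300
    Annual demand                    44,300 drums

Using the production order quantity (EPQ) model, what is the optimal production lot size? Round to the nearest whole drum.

Daily demand d = 44,300/300 = 147.667; p = 627; 1 − d/p = 0.76449
EPQ = √(2DS / (H(1 − d/p)))
    = √(2 × 44,300 × 95 / (30 × 0.76449)) ≈ 605.81

606 drums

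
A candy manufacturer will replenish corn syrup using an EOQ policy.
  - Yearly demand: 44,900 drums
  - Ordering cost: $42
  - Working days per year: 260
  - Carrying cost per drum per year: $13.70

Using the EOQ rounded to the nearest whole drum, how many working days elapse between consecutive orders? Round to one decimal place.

3.0 days

EOQ = √(2DS/H) = √(2 × 44,900 × 42 / 13.7)
    = √(275,299.27) ≈ 524.69 → Q = 525 drums
T = Q/D × 260 days = 525/44,900 × 260 = 3.040 days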